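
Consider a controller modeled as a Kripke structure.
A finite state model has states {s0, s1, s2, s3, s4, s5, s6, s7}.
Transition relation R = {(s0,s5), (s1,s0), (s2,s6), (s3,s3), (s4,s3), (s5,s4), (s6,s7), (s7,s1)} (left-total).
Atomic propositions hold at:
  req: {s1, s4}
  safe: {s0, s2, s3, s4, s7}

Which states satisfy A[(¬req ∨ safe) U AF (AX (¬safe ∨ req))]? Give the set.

{s0, s1, s2, s5, s6, s7}

Sat(¬req) = {s0, s2, s3, s5, s6, s7}
Sat(¬req ∨ safe) = {s0, s2, s3, s4, s5, s6, s7}
Sat(¬safe) = {s1, s5, s6}
Sat(¬safe ∨ req) = {s1, s4, s5, s6}
Sat(AX (¬safe ∨ req)) = {s : every successor in {s1, s4, s5, s6}} = {s0, s2, s5, s7}
AF (AX (¬safe ∨ req)): least fixpoint, start Z0 = {s0, s2, s5, s7}, add states with every successor in Z. Z1 = {s0, s1, s2, s5, s6, s7}; fixed.
Sat(AF (AX (¬safe ∨ req))) = {s0, s1, s2, s5, s6, s7}
A[(¬req ∨ safe) U AF (AX (¬safe ∨ req))]: least fixpoint, start Z0 = Sat(AF (AX (¬safe ∨ req))) = {s0, s1, s2, s5, s6, s7}, add states in Sat(¬req ∨ safe) with every successor in Z. Already a fixed point.
Sat(A[(¬req ∨ safe) U AF (AX (¬safe ∨ req))]) = {s0, s1, s2, s5, s6, s7}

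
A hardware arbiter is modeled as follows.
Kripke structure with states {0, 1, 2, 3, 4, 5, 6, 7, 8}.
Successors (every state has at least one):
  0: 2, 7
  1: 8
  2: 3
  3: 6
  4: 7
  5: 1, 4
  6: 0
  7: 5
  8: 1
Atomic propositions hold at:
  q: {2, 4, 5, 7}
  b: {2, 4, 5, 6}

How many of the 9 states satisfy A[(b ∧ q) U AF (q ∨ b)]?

Sat(b ∧ q) = {2, 4, 5}
Sat(q ∨ b) = {2, 4, 5, 6, 7}
AF (q ∨ b): least fixpoint, start Z0 = {2, 4, 5, 6, 7}, add states with every successor in Z. Z1 = {0, 2, 3, 4, 5, 6, 7}; fixed.
Sat(AF (q ∨ b)) = {0, 2, 3, 4, 5, 6, 7}
A[(b ∧ q) U AF (q ∨ b)]: least fixpoint, start Z0 = Sat(AF (q ∨ b)) = {0, 2, 3, 4, 5, 6, 7}, add states in Sat(b ∧ q) with every successor in Z. Already a fixed point.
Sat(A[(b ∧ q) U AF (q ∨ b)]) = {0, 2, 3, 4, 5, 6, 7}
|Sat(A[(b ∧ q) U AF (q ∨ b)])| = |{0, 2, 3, 4, 5, 6, 7}| = 7.

7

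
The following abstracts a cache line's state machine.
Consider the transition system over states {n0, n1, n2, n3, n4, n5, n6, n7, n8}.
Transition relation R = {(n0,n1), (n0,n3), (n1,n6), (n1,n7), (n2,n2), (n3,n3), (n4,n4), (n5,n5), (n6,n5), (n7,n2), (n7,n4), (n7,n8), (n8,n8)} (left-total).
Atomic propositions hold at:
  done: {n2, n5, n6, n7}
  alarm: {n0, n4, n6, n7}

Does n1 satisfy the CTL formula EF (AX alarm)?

Sat(AX alarm) = {s : every successor in {n0, n4, n6, n7}} = {n1, n4}
EF (AX alarm): least fixpoint, start Z0 = {n1, n4}, add states with some successor in Z. Z1 = {n0, n1, n4, n7}; fixed.
Sat(EF (AX alarm)) = {n0, n1, n4, n7}
n1 ∈ Sat(EF (AX alarm)) = {n0, n1, n4, n7}, so the formula holds at n1.

Yes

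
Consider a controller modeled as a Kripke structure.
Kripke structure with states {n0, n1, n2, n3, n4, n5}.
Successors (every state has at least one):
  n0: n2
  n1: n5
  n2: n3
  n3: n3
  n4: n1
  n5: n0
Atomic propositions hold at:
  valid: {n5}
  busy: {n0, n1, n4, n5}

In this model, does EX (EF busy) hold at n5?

EF busy: least fixpoint, start Z0 = {n0, n1, n4, n5}, add states with some successor in Z. Already a fixed point.
Sat(EF busy) = {n0, n1, n4, n5}
Sat(EX (EF busy)) = {s : some successor in {n0, n1, n4, n5}} = {n1, n4, n5}
n5 ∈ Sat(EX (EF busy)) = {n1, n4, n5}, so the formula holds at n5.

Yes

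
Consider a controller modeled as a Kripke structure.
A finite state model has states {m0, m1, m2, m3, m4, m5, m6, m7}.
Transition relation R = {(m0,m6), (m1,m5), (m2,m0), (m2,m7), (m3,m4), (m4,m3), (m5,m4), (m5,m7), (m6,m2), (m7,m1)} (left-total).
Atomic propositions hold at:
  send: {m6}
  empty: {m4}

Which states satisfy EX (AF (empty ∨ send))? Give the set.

Sat(empty ∨ send) = {m4, m6}
AF (empty ∨ send): least fixpoint, start Z0 = {m4, m6}, add states with every successor in Z. Z1 = {m0, m3, m4, m6}; fixed.
Sat(AF (empty ∨ send)) = {m0, m3, m4, m6}
Sat(EX (AF (empty ∨ send))) = {s : some successor in {m0, m3, m4, m6}} = {m0, m2, m3, m4, m5}

{m0, m2, m3, m4, m5}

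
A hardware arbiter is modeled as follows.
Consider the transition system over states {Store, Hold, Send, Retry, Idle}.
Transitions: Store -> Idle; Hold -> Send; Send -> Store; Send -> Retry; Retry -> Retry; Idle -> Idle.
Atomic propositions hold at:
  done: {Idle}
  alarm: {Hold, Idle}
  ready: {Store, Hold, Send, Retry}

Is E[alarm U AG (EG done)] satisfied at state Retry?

EG done: greatest fixpoint, start Z0 = {Idle}, keep only states in Sat with some successor in Z. Already a fixed point.
Sat(EG done) = {Idle}
AG (EG done): greatest fixpoint, start Z0 = {Idle}, keep only states in Sat with every successor in Z. Already a fixed point.
Sat(AG (EG done)) = {Idle}
E[alarm U AG (EG done)]: least fixpoint, start Z0 = Sat(AG (EG done)) = {Idle}, add states in Sat(alarm) with some successor in Z. Already a fixed point.
Sat(E[alarm U AG (EG done)]) = {Idle}
Retry ∉ Sat(E[alarm U AG (EG done)]) = {Idle}, so the formula does not hold at Retry.

No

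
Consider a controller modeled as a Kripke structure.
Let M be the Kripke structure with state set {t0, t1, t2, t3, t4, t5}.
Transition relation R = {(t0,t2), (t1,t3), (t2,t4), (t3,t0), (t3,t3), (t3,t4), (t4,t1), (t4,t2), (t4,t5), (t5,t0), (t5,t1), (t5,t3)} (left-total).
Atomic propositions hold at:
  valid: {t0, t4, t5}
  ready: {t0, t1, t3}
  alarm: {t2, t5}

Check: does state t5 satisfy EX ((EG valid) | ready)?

EG valid: greatest fixpoint, start Z0 = {t0, t4, t5}, keep only states in Sat with some successor in Z. Z1 = {t4, t5}; Z2 = {t4}; Z3 = ∅; fixed.
Sat(EG valid) = ∅
Sat((EG valid) | ready) = {t0, t1, t3}
Sat(EX ((EG valid) | ready)) = {s : some successor in {t0, t1, t3}} = {t1, t3, t4, t5}
t5 ∈ Sat(EX ((EG valid) | ready)) = {t1, t3, t4, t5}, so the formula holds at t5.

Yes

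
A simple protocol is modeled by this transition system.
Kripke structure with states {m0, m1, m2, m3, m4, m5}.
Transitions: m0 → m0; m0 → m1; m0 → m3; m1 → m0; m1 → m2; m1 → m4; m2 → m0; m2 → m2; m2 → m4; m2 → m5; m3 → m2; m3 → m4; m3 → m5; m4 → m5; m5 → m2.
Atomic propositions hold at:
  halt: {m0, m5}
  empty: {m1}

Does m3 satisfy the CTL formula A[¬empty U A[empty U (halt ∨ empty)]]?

No

Sat(¬empty) = {m0, m2, m3, m4, m5}
Sat(halt ∨ empty) = {m0, m1, m5}
A[empty U (halt ∨ empty)]: least fixpoint, start Z0 = Sat((halt ∨ empty)) = {m0, m1, m5}, add states in Sat(empty) with every successor in Z. Already a fixed point.
Sat(A[empty U (halt ∨ empty)]) = {m0, m1, m5}
A[¬empty U A[empty U (halt ∨ empty)]]: least fixpoint, start Z0 = Sat(A[empty U (halt ∨ empty)]) = {m0, m1, m5}, add states in Sat(¬empty) with every successor in Z. Z1 = {m0, m1, m4, m5}; fixed.
Sat(A[¬empty U A[empty U (halt ∨ empty)]]) = {m0, m1, m4, m5}
m3 ∉ Sat(A[¬empty U A[empty U (halt ∨ empty)]]) = {m0, m1, m4, m5}, so the formula does not hold at m3.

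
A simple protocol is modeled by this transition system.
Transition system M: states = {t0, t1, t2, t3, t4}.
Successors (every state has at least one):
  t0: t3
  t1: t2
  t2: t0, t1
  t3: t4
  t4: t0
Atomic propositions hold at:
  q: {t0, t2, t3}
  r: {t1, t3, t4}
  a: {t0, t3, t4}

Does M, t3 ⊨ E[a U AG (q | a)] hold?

Yes

Sat(q | a) = {t0, t2, t3, t4}
AG (q | a): greatest fixpoint, start Z0 = {t0, t2, t3, t4}, keep only states in Sat with every successor in Z. Z1 = {t0, t3, t4}; fixed.
Sat(AG (q | a)) = {t0, t3, t4}
E[a U AG (q | a)]: least fixpoint, start Z0 = Sat(AG (q | a)) = {t0, t3, t4}, add states in Sat(a) with some successor in Z. Already a fixed point.
Sat(E[a U AG (q | a)]) = {t0, t3, t4}
t3 ∈ Sat(E[a U AG (q | a)]) = {t0, t3, t4}, so the formula holds at t3.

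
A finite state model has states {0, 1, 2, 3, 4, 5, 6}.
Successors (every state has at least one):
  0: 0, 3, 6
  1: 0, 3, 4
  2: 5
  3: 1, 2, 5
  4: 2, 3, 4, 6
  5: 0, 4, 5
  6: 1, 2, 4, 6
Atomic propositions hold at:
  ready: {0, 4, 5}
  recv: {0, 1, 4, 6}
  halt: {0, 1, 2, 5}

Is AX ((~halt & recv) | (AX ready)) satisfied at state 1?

No

Sat(~halt) = {3, 4, 6}
Sat(~halt & recv) = {4, 6}
Sat(AX ready) = {s : every successor in {0, 4, 5}} = {2, 5}
Sat((~halt & recv) | (AX ready)) = {2, 4, 5, 6}
Sat(AX ((~halt & recv) | (AX ready))) = {s : every successor in {2, 4, 5, 6}} = {2}
1 ∉ Sat(AX ((~halt & recv) | (AX ready))) = {2}, so the formula does not hold at 1.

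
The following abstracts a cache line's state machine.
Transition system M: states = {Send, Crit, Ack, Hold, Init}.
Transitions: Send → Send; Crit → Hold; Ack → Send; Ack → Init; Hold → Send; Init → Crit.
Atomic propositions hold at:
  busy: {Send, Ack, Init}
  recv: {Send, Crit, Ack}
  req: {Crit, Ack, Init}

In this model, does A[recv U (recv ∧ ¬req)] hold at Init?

No

Sat(¬req) = {Send, Hold}
Sat(recv ∧ ¬req) = {Send}
A[recv U (recv ∧ ¬req)]: least fixpoint, start Z0 = Sat((recv ∧ ¬req)) = {Send}, add states in Sat(recv) with every successor in Z. Already a fixed point.
Sat(A[recv U (recv ∧ ¬req)]) = {Send}
Init ∉ Sat(A[recv U (recv ∧ ¬req)]) = {Send}, so the formula does not hold at Init.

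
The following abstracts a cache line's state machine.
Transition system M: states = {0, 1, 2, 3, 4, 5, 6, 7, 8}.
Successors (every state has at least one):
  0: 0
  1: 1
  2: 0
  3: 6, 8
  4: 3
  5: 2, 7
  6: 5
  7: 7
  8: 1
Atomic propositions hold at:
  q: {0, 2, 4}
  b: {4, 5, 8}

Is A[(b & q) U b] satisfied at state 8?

Sat(b & q) = {4}
A[(b & q) U b]: least fixpoint, start Z0 = Sat(b) = {4, 5, 8}, add states in Sat(b & q) with every successor in Z. Already a fixed point.
Sat(A[(b & q) U b]) = {4, 5, 8}
8 ∈ Sat(A[(b & q) U b]) = {4, 5, 8}, so the formula holds at 8.

Yes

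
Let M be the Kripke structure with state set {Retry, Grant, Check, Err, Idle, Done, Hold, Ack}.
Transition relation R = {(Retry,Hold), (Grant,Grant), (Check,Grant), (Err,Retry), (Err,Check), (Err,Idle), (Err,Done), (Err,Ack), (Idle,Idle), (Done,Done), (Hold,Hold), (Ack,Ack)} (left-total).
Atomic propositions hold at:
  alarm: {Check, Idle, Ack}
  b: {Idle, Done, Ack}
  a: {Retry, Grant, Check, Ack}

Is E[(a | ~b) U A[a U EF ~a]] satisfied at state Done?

Yes

Sat(~b) = {Retry, Grant, Check, Err, Hold}
Sat(a | ~b) = {Retry, Grant, Check, Err, Hold, Ack}
Sat(~a) = {Err, Idle, Done, Hold}
EF ~a: least fixpoint, start Z0 = {Err, Idle, Done, Hold}, add states with some successor in Z. Z1 = {Retry, Err, Idle, Done, Hold}; fixed.
Sat(EF ~a) = {Retry, Err, Idle, Done, Hold}
A[a U EF ~a]: least fixpoint, start Z0 = Sat(EF ~a) = {Retry, Err, Idle, Done, Hold}, add states in Sat(a) with every successor in Z. Already a fixed point.
Sat(A[a U EF ~a]) = {Retry, Err, Idle, Done, Hold}
E[(a | ~b) U A[a U EF ~a]]: least fixpoint, start Z0 = Sat(A[a U EF ~a]) = {Retry, Err, Idle, Done, Hold}, add states in Sat(a | ~b) with some successor in Z. Already a fixed point.
Sat(E[(a | ~b) U A[a U EF ~a]]) = {Retry, Err, Idle, Done, Hold}
Done ∈ Sat(E[(a | ~b) U A[a U EF ~a]]) = {Retry, Err, Idle, Done, Hold}, so the formula holds at Done.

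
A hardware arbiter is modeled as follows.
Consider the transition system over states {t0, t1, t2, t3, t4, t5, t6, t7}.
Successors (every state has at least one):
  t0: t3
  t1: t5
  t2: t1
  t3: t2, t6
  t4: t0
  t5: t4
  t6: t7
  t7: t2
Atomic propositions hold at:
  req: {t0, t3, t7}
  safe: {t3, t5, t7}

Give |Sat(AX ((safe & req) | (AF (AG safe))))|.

2

Sat(safe & req) = {t3, t7}
AG safe: greatest fixpoint, start Z0 = {t3, t5, t7}, keep only states in Sat with every successor in Z. Z1 = ∅; fixed.
Sat(AG safe) = ∅
AF (AG safe): least fixpoint, start Z0 = ∅, add states with every successor in Z. Already a fixed point.
Sat(AF (AG safe)) = ∅
Sat((safe & req) | (AF (AG safe))) = {t3, t7}
Sat(AX ((safe & req) | (AF (AG safe)))) = {s : every successor in {t3, t7}} = {t0, t6}
|Sat(AX ((safe & req) | (AF (AG safe))))| = |{t0, t6}| = 2.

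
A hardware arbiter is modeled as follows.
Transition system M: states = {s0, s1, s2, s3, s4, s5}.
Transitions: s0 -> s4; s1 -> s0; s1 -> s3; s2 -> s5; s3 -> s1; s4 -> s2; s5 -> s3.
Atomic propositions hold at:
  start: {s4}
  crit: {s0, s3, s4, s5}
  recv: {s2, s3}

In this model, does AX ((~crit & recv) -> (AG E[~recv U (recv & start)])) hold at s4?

No

Sat(~crit) = {s1, s2}
Sat(~crit & recv) = {s2}
Sat(~recv) = {s0, s1, s4, s5}
Sat(recv & start) = ∅
E[~recv U (recv & start)]: least fixpoint, start Z0 = Sat((recv & start)) = ∅, add states in Sat(~recv) with some successor in Z. Already a fixed point.
Sat(E[~recv U (recv & start)]) = ∅
AG E[~recv U (recv & start)]: greatest fixpoint, start Z0 = ∅, keep only states in Sat with every successor in Z. Already a fixed point.
Sat(AG E[~recv U (recv & start)]) = ∅
Sat((~crit & recv) -> (AG E[~recv U (recv & start)])) = {s0, s1, s3, s4, s5}
Sat(AX ((~crit & recv) -> (AG E[~recv U (recv & start)]))) = {s : every successor in {s0, s1, s3, s4, s5}} = {s0, s1, s2, s3, s5}
s4 ∉ Sat(AX ((~crit & recv) -> (AG E[~recv U (recv & start)]))) = {s0, s1, s2, s3, s5}, so the formula does not hold at s4.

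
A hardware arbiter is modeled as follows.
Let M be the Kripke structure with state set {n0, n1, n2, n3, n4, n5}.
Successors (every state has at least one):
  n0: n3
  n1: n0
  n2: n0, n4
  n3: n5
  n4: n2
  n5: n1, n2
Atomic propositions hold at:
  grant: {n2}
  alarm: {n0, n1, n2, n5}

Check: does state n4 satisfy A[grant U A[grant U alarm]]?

A[grant U alarm]: least fixpoint, start Z0 = Sat(alarm) = {n0, n1, n2, n5}, add states in Sat(grant) with every successor in Z. Already a fixed point.
Sat(A[grant U alarm]) = {n0, n1, n2, n5}
A[grant U A[grant U alarm]]: least fixpoint, start Z0 = Sat(A[grant U alarm]) = {n0, n1, n2, n5}, add states in Sat(grant) with every successor in Z. Already a fixed point.
Sat(A[grant U A[grant U alarm]]) = {n0, n1, n2, n5}
n4 ∉ Sat(A[grant U A[grant U alarm]]) = {n0, n1, n2, n5}, so the formula does not hold at n4.

No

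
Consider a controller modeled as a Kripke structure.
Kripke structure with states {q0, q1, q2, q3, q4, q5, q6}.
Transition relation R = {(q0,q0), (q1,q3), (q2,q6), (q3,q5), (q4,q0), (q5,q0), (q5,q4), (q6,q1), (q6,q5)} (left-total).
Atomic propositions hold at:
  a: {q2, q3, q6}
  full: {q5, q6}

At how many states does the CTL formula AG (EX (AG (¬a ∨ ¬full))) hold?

6

Sat(¬a) = {q0, q1, q4, q5}
Sat(¬full) = {q0, q1, q2, q3, q4}
Sat(¬a ∨ ¬full) = {q0, q1, q2, q3, q4, q5}
AG (¬a ∨ ¬full): greatest fixpoint, start Z0 = {q0, q1, q2, q3, q4, q5}, keep only states in Sat with every successor in Z. Z1 = {q0, q1, q3, q4, q5}; fixed.
Sat(AG (¬a ∨ ¬full)) = {q0, q1, q3, q4, q5}
Sat(EX (AG (¬a ∨ ¬full))) = {s : some successor in {q0, q1, q3, q4, q5}} = {q0, q1, q3, q4, q5, q6}
AG (EX (AG (¬a ∨ ¬full))): greatest fixpoint, start Z0 = {q0, q1, q3, q4, q5, q6}, keep only states in Sat with every successor in Z. Already a fixed point.
Sat(AG (EX (AG (¬a ∨ ¬full)))) = {q0, q1, q3, q4, q5, q6}
|Sat(AG (EX (AG (¬a ∨ ¬full))))| = |{q0, q1, q3, q4, q5, q6}| = 6.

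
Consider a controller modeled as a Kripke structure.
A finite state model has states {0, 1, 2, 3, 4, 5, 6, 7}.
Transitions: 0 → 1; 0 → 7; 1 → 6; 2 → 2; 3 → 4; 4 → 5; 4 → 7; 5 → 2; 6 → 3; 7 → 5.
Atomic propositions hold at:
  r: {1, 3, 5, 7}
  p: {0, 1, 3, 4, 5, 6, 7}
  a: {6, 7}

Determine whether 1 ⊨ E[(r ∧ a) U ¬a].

Yes

Sat(r ∧ a) = {7}
Sat(¬a) = {0, 1, 2, 3, 4, 5}
E[(r ∧ a) U ¬a]: least fixpoint, start Z0 = Sat(¬a) = {0, 1, 2, 3, 4, 5}, add states in Sat(r ∧ a) with some successor in Z. Z1 = {0, 1, 2, 3, 4, 5, 7}; fixed.
Sat(E[(r ∧ a) U ¬a]) = {0, 1, 2, 3, 4, 5, 7}
1 ∈ Sat(E[(r ∧ a) U ¬a]) = {0, 1, 2, 3, 4, 5, 7}, so the formula holds at 1.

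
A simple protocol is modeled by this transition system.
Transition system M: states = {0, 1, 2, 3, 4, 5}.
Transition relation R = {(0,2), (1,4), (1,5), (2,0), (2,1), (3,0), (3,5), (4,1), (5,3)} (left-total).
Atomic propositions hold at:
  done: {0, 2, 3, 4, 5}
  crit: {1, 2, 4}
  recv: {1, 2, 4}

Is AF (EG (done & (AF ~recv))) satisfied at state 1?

Sat(~recv) = {0, 3, 5}
AF ~recv: least fixpoint, start Z0 = {0, 3, 5}, add states with every successor in Z. Already a fixed point.
Sat(AF ~recv) = {0, 3, 5}
Sat(done & (AF ~recv)) = {0, 3, 5}
EG (done & (AF ~recv)): greatest fixpoint, start Z0 = {0, 3, 5}, keep only states in Sat with some successor in Z. Z1 = {3, 5}; fixed.
Sat(EG (done & (AF ~recv))) = {3, 5}
AF (EG (done & (AF ~recv))): least fixpoint, start Z0 = {3, 5}, add states with every successor in Z. Already a fixed point.
Sat(AF (EG (done & (AF ~recv)))) = {3, 5}
1 ∉ Sat(AF (EG (done & (AF ~recv)))) = {3, 5}, so the formula does not hold at 1.

No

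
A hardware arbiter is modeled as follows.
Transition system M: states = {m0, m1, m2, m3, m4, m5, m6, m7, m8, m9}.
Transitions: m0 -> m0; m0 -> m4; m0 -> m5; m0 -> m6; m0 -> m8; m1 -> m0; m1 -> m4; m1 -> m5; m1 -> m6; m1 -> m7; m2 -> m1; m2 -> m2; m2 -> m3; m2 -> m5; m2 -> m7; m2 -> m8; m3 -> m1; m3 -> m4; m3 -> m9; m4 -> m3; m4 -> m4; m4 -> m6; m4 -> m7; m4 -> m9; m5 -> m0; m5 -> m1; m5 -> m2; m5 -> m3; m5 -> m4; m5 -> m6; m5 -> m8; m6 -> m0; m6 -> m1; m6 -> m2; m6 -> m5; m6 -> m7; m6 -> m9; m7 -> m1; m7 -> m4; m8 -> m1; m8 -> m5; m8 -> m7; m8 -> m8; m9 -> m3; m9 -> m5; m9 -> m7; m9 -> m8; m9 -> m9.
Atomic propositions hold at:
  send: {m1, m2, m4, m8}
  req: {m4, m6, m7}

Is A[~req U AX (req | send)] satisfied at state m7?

Sat(~req) = {m0, m1, m2, m3, m5, m8, m9}
Sat(req | send) = {m1, m2, m4, m6, m7, m8}
Sat(AX (req | send)) = {s : every successor in {m1, m2, m4, m6, m7, m8}} = {m7}
A[~req U AX (req | send)]: least fixpoint, start Z0 = Sat(AX (req | send)) = {m7}, add states in Sat(~req) with every successor in Z. Already a fixed point.
Sat(A[~req U AX (req | send)]) = {m7}
m7 ∈ Sat(A[~req U AX (req | send)]) = {m7}, so the formula holds at m7.

Yes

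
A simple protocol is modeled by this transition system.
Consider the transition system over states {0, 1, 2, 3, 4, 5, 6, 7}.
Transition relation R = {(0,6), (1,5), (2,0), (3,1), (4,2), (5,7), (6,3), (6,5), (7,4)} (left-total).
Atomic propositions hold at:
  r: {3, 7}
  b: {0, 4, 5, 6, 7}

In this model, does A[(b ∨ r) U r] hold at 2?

No

Sat(b ∨ r) = {0, 3, 4, 5, 6, 7}
A[(b ∨ r) U r]: least fixpoint, start Z0 = Sat(r) = {3, 7}, add states in Sat(b ∨ r) with every successor in Z. Z1 = {3, 5, 7}; Z2 = {3, 5, 6, 7}; Z3 = {0, 3, 5, 6, 7}; fixed.
Sat(A[(b ∨ r) U r]) = {0, 3, 5, 6, 7}
2 ∉ Sat(A[(b ∨ r) U r]) = {0, 3, 5, 6, 7}, so the formula does not hold at 2.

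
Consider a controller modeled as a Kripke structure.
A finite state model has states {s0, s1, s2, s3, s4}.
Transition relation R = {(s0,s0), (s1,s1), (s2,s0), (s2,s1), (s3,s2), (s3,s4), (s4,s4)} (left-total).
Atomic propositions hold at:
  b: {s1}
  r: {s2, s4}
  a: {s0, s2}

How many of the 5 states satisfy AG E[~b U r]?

1

Sat(~b) = {s0, s2, s3, s4}
E[~b U r]: least fixpoint, start Z0 = Sat(r) = {s2, s4}, add states in Sat(~b) with some successor in Z. Z1 = {s2, s3, s4}; fixed.
Sat(E[~b U r]) = {s2, s3, s4}
AG E[~b U r]: greatest fixpoint, start Z0 = {s2, s3, s4}, keep only states in Sat with every successor in Z. Z1 = {s3, s4}; Z2 = {s4}; fixed.
Sat(AG E[~b U r]) = {s4}
|Sat(AG E[~b U r])| = |{s4}| = 1.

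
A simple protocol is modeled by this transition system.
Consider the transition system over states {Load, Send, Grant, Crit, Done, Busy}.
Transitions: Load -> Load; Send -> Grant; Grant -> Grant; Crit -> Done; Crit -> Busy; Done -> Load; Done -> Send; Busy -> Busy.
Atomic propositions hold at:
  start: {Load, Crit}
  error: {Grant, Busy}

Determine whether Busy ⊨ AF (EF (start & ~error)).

No

Sat(~error) = {Load, Send, Crit, Done}
Sat(start & ~error) = {Load, Crit}
EF (start & ~error): least fixpoint, start Z0 = {Load, Crit}, add states with some successor in Z. Z1 = {Load, Crit, Done}; fixed.
Sat(EF (start & ~error)) = {Load, Crit, Done}
AF (EF (start & ~error)): least fixpoint, start Z0 = {Load, Crit, Done}, add states with every successor in Z. Already a fixed point.
Sat(AF (EF (start & ~error))) = {Load, Crit, Done}
Busy ∉ Sat(AF (EF (start & ~error))) = {Load, Crit, Done}, so the formula does not hold at Busy.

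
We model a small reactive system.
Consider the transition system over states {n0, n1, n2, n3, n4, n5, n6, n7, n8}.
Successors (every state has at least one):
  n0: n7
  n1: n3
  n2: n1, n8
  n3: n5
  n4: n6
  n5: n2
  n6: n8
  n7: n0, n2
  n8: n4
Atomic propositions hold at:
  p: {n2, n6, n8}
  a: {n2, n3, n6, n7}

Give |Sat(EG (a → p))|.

5

Sat(a → p) = {n0, n1, n2, n4, n5, n6, n8}
EG (a → p): greatest fixpoint, start Z0 = {n0, n1, n2, n4, n5, n6, n8}, keep only states in Sat with some successor in Z. Z1 = {n2, n4, n5, n6, n8}; fixed.
Sat(EG (a → p)) = {n2, n4, n5, n6, n8}
|Sat(EG (a → p))| = |{n2, n4, n5, n6, n8}| = 5.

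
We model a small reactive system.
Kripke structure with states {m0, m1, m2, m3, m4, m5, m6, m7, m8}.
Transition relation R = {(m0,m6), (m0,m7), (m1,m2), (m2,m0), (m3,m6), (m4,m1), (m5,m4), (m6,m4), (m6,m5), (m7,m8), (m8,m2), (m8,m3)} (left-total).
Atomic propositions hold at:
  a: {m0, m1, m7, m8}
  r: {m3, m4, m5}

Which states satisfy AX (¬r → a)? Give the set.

{m2, m4, m5, m6, m7}

Sat(¬r) = {m0, m1, m2, m6, m7, m8}
Sat(¬r → a) = {m0, m1, m3, m4, m5, m7, m8}
Sat(AX (¬r → a)) = {s : every successor in {m0, m1, m3, m4, m5, m7, m8}} = {m2, m4, m5, m6, m7}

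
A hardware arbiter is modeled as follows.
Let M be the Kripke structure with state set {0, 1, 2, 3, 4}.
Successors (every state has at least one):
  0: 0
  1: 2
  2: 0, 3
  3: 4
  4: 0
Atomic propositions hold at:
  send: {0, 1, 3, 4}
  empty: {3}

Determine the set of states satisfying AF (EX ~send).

{1}

Sat(~send) = {2}
Sat(EX ~send) = {s : some successor in {2}} = {1}
AF (EX ~send): least fixpoint, start Z0 = {1}, add states with every successor in Z. Already a fixed point.
Sat(AF (EX ~send)) = {1}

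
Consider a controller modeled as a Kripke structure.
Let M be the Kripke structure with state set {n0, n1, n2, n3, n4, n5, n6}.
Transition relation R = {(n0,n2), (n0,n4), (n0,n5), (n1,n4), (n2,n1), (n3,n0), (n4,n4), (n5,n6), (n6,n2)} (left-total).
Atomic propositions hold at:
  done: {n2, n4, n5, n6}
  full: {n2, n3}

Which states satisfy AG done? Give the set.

AG done: greatest fixpoint, start Z0 = {n2, n4, n5, n6}, keep only states in Sat with every successor in Z. Z1 = {n4, n5, n6}; Z2 = {n4, n5}; Z3 = {n4}; fixed.
Sat(AG done) = {n4}

{n4}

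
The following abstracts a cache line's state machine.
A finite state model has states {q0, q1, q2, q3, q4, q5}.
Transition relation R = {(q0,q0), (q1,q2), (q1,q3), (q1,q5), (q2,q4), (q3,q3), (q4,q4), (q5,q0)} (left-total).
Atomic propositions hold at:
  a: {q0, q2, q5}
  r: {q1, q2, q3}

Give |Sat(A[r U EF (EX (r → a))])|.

Sat(r → a) = {q0, q2, q4, q5}
Sat(EX (r → a)) = {s : some successor in {q0, q2, q4, q5}} = {q0, q1, q2, q4, q5}
EF (EX (r → a)): least fixpoint, start Z0 = {q0, q1, q2, q4, q5}, add states with some successor in Z. Already a fixed point.
Sat(EF (EX (r → a))) = {q0, q1, q2, q4, q5}
A[r U EF (EX (r → a))]: least fixpoint, start Z0 = Sat(EF (EX (r → a))) = {q0, q1, q2, q4, q5}, add states in Sat(r) with every successor in Z. Already a fixed point.
Sat(A[r U EF (EX (r → a))]) = {q0, q1, q2, q4, q5}
|Sat(A[r U EF (EX (r → a))])| = |{q0, q1, q2, q4, q5}| = 5.

5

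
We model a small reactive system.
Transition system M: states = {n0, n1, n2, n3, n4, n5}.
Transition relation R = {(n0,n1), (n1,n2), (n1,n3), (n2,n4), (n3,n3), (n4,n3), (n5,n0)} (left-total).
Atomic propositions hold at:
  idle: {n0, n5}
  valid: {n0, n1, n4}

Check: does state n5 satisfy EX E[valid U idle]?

E[valid U idle]: least fixpoint, start Z0 = Sat(idle) = {n0, n5}, add states in Sat(valid) with some successor in Z. Already a fixed point.
Sat(E[valid U idle]) = {n0, n5}
Sat(EX E[valid U idle]) = {s : some successor in {n0, n5}} = {n5}
n5 ∈ Sat(EX E[valid U idle]) = {n5}, so the formula holds at n5.

Yes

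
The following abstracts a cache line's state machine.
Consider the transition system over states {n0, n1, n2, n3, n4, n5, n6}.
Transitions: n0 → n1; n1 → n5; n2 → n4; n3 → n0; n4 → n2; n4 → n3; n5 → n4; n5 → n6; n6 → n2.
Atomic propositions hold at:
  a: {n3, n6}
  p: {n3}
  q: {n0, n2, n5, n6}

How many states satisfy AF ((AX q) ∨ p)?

4

Sat(AX q) = {s : every successor in {n0, n2, n5, n6}} = {n1, n3, n6}
Sat((AX q) ∨ p) = {n1, n3, n6}
AF ((AX q) ∨ p): least fixpoint, start Z0 = {n1, n3, n6}, add states with every successor in Z. Z1 = {n0, n1, n3, n6}; fixed.
Sat(AF ((AX q) ∨ p)) = {n0, n1, n3, n6}
|Sat(AF ((AX q) ∨ p))| = |{n0, n1, n3, n6}| = 4.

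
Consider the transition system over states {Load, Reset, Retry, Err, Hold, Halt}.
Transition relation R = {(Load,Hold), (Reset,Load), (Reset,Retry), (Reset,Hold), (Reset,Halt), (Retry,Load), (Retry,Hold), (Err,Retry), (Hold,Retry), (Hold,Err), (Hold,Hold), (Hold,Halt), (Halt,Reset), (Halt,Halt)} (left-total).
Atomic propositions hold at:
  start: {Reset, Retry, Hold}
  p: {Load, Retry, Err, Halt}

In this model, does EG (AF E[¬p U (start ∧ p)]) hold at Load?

Sat(¬p) = {Reset, Hold}
Sat(start ∧ p) = {Retry}
E[¬p U (start ∧ p)]: least fixpoint, start Z0 = Sat((start ∧ p)) = {Retry}, add states in Sat(¬p) with some successor in Z. Z1 = {Reset, Retry, Hold}; fixed.
Sat(E[¬p U (start ∧ p)]) = {Reset, Retry, Hold}
AF E[¬p U (start ∧ p)]: least fixpoint, start Z0 = {Reset, Retry, Hold}, add states with every successor in Z. Z1 = {Load, Reset, Retry, Err, Hold}; fixed.
Sat(AF E[¬p U (start ∧ p)]) = {Load, Reset, Retry, Err, Hold}
EG (AF E[¬p U (start ∧ p)]): greatest fixpoint, start Z0 = {Load, Reset, Retry, Err, Hold}, keep only states in Sat with some successor in Z. Already a fixed point.
Sat(EG (AF E[¬p U (start ∧ p)])) = {Load, Reset, Retry, Err, Hold}
Load ∈ Sat(EG (AF E[¬p U (start ∧ p)])) = {Load, Reset, Retry, Err, Hold}, so the formula holds at Load.

Yes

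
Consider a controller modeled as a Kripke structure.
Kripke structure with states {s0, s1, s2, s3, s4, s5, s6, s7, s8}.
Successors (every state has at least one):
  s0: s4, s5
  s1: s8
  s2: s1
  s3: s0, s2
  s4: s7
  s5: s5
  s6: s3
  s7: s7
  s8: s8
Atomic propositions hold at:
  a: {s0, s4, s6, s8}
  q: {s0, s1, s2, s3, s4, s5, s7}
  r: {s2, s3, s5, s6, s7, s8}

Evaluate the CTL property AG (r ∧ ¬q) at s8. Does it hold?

Yes

Sat(¬q) = {s6, s8}
Sat(r ∧ ¬q) = {s6, s8}
AG (r ∧ ¬q): greatest fixpoint, start Z0 = {s6, s8}, keep only states in Sat with every successor in Z. Z1 = {s8}; fixed.
Sat(AG (r ∧ ¬q)) = {s8}
s8 ∈ Sat(AG (r ∧ ¬q)) = {s8}, so the formula holds at s8.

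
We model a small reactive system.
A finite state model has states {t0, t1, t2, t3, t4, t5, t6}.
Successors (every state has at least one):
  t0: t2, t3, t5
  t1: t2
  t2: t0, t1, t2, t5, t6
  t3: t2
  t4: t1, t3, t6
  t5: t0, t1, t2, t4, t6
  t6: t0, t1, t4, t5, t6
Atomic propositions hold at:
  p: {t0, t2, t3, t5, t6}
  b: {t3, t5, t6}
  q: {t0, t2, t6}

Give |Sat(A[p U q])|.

4

A[p U q]: least fixpoint, start Z0 = Sat(q) = {t0, t2, t6}, add states in Sat(p) with every successor in Z. Z1 = {t0, t2, t3, t6}; fixed.
Sat(A[p U q]) = {t0, t2, t3, t6}
|Sat(A[p U q])| = |{t0, t2, t3, t6}| = 4.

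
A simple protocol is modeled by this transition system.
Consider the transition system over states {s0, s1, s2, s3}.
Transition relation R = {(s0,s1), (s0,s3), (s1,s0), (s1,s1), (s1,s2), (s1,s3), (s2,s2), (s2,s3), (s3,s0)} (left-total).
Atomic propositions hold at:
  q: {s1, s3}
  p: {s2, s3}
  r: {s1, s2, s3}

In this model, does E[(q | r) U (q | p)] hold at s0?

No

Sat(q | r) = {s1, s2, s3}
Sat(q | p) = {s1, s2, s3}
E[(q | r) U (q | p)]: least fixpoint, start Z0 = Sat((q | p)) = {s1, s2, s3}, add states in Sat(q | r) with some successor in Z. Already a fixed point.
Sat(E[(q | r) U (q | p)]) = {s1, s2, s3}
s0 ∉ Sat(E[(q | r) U (q | p)]) = {s1, s2, s3}, so the formula does not hold at s0.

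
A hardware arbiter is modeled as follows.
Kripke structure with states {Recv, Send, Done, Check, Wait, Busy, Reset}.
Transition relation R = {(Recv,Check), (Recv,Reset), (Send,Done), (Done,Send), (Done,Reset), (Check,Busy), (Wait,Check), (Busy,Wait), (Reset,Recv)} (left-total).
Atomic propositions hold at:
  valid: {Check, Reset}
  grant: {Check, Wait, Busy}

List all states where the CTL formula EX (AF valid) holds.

{Recv, Done, Check, Wait, Busy, Reset}

AF valid: least fixpoint, start Z0 = {Check, Reset}, add states with every successor in Z. Z1 = {Recv, Check, Wait, Reset}; Z2 = {Recv, Check, Wait, Busy, Reset}; fixed.
Sat(AF valid) = {Recv, Check, Wait, Busy, Reset}
Sat(EX (AF valid)) = {s : some successor in {Recv, Check, Wait, Busy, Reset}} = {Recv, Done, Check, Wait, Busy, Reset}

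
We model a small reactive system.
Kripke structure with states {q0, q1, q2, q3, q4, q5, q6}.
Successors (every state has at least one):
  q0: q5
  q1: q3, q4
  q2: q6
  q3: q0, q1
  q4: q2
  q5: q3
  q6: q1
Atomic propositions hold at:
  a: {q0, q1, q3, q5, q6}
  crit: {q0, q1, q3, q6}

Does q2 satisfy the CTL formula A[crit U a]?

A[crit U a]: least fixpoint, start Z0 = Sat(a) = {q0, q1, q3, q5, q6}, add states in Sat(crit) with every successor in Z. Already a fixed point.
Sat(A[crit U a]) = {q0, q1, q3, q5, q6}
q2 ∉ Sat(A[crit U a]) = {q0, q1, q3, q5, q6}, so the formula does not hold at q2.

No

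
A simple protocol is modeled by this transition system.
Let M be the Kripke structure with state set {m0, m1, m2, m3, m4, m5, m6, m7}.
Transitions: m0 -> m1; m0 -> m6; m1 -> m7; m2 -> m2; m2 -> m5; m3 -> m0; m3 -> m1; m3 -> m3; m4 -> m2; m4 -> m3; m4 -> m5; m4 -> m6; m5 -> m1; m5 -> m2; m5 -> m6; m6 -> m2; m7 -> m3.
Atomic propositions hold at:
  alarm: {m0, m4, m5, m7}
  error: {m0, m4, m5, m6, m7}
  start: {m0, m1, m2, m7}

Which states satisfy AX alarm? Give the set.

Sat(AX alarm) = {s : every successor in {m0, m4, m5, m7}} = {m1}

{m1}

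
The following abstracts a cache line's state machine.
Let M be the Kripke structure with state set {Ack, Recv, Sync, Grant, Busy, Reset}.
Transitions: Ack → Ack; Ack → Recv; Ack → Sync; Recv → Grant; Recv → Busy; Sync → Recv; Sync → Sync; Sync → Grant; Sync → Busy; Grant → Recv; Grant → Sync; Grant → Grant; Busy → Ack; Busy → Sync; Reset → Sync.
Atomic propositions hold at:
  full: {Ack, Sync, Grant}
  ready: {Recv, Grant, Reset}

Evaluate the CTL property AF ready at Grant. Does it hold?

AF ready: least fixpoint, start Z0 = {Recv, Grant, Reset}, add states with every successor in Z. Already a fixed point.
Sat(AF ready) = {Recv, Grant, Reset}
Grant ∈ Sat(AF ready) = {Recv, Grant, Reset}, so the formula holds at Grant.

Yes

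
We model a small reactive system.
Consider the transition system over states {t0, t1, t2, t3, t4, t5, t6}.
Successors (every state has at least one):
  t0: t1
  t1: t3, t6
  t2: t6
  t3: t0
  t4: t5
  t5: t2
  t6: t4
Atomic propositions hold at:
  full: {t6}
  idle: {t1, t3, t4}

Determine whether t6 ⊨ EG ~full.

No

Sat(~full) = {t0, t1, t2, t3, t4, t5}
EG ~full: greatest fixpoint, start Z0 = {t0, t1, t2, t3, t4, t5}, keep only states in Sat with some successor in Z. Z1 = {t0, t1, t3, t4, t5}; Z2 = {t0, t1, t3, t4}; Z3 = {t0, t1, t3}; fixed.
Sat(EG ~full) = {t0, t1, t3}
t6 ∉ Sat(EG ~full) = {t0, t1, t3}, so the formula does not hold at t6.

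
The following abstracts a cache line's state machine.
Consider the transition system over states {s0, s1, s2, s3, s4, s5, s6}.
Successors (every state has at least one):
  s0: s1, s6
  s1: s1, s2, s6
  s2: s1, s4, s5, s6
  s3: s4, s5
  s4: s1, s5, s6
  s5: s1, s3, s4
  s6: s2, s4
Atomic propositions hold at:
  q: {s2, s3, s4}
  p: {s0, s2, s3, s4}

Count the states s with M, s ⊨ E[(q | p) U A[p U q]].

3

Sat(q | p) = {s0, s2, s3, s4}
A[p U q]: least fixpoint, start Z0 = Sat(q) = {s2, s3, s4}, add states in Sat(p) with every successor in Z. Already a fixed point.
Sat(A[p U q]) = {s2, s3, s4}
E[(q | p) U A[p U q]]: least fixpoint, start Z0 = Sat(A[p U q]) = {s2, s3, s4}, add states in Sat(q | p) with some successor in Z. Already a fixed point.
Sat(E[(q | p) U A[p U q]]) = {s2, s3, s4}
|Sat(E[(q | p) U A[p U q]])| = |{s2, s3, s4}| = 3.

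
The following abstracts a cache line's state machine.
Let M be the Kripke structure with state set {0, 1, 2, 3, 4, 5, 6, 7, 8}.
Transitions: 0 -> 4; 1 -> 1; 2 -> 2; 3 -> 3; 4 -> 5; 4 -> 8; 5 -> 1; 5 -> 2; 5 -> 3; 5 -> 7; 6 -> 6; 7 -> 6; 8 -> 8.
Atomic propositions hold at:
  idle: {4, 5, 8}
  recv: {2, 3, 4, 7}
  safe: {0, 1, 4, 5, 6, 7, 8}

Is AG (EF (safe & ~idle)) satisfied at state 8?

Sat(~idle) = {0, 1, 2, 3, 6, 7}
Sat(safe & ~idle) = {0, 1, 6, 7}
EF (safe & ~idle): least fixpoint, start Z0 = {0, 1, 6, 7}, add states with some successor in Z. Z1 = {0, 1, 5, 6, 7}; Z2 = {0, 1, 4, 5, 6, 7}; fixed.
Sat(EF (safe & ~idle)) = {0, 1, 4, 5, 6, 7}
AG (EF (safe & ~idle)): greatest fixpoint, start Z0 = {0, 1, 4, 5, 6, 7}, keep only states in Sat with every successor in Z. Z1 = {0, 1, 6, 7}; Z2 = {1, 6, 7}; fixed.
Sat(AG (EF (safe & ~idle))) = {1, 6, 7}
8 ∉ Sat(AG (EF (safe & ~idle))) = {1, 6, 7}, so the formula does not hold at 8.

No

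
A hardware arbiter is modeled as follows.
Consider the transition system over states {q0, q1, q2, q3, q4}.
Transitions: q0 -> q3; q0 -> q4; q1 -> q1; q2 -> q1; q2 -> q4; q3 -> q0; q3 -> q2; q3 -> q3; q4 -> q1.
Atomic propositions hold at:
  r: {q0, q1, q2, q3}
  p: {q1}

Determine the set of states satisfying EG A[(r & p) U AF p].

Sat(r & p) = {q1}
AF p: least fixpoint, start Z0 = {q1}, add states with every successor in Z. Z1 = {q1, q4}; Z2 = {q1, q2, q4}; fixed.
Sat(AF p) = {q1, q2, q4}
A[(r & p) U AF p]: least fixpoint, start Z0 = Sat(AF p) = {q1, q2, q4}, add states in Sat(r & p) with every successor in Z. Already a fixed point.
Sat(A[(r & p) U AF p]) = {q1, q2, q4}
EG A[(r & p) U AF p]: greatest fixpoint, start Z0 = {q1, q2, q4}, keep only states in Sat with some successor in Z. Already a fixed point.
Sat(EG A[(r & p) U AF p]) = {q1, q2, q4}

{q1, q2, q4}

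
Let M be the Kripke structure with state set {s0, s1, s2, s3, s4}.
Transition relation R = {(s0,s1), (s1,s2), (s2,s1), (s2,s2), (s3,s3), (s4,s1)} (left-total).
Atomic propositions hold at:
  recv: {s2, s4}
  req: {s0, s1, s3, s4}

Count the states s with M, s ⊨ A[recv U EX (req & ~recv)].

Sat(~recv) = {s0, s1, s3}
Sat(req & ~recv) = {s0, s1, s3}
Sat(EX (req & ~recv)) = {s : some successor in {s0, s1, s3}} = {s0, s2, s3, s4}
A[recv U EX (req & ~recv)]: least fixpoint, start Z0 = Sat(EX (req & ~recv)) = {s0, s2, s3, s4}, add states in Sat(recv) with every successor in Z. Already a fixed point.
Sat(A[recv U EX (req & ~recv)]) = {s0, s2, s3, s4}
|Sat(A[recv U EX (req & ~recv)])| = |{s0, s2, s3, s4}| = 4.

4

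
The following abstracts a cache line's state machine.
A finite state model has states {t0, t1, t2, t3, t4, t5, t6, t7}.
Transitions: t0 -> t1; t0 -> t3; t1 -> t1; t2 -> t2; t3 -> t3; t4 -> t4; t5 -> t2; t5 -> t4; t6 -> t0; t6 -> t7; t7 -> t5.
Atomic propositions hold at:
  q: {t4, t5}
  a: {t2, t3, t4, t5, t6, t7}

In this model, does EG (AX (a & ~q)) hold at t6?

No

Sat(~q) = {t0, t1, t2, t3, t6, t7}
Sat(a & ~q) = {t2, t3, t6, t7}
Sat(AX (a & ~q)) = {s : every successor in {t2, t3, t6, t7}} = {t2, t3}
EG (AX (a & ~q)): greatest fixpoint, start Z0 = {t2, t3}, keep only states in Sat with some successor in Z. Already a fixed point.
Sat(EG (AX (a & ~q))) = {t2, t3}
t6 ∉ Sat(EG (AX (a & ~q))) = {t2, t3}, so the formula does not hold at t6.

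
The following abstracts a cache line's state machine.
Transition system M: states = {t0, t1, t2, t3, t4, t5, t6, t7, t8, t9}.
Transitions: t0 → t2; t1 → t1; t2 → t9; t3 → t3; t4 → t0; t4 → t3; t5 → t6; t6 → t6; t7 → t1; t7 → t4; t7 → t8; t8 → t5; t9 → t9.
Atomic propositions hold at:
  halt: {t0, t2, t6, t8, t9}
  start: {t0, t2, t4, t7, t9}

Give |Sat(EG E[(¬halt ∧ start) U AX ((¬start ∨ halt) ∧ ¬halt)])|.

Sat(¬halt) = {t1, t3, t4, t5, t7}
Sat(¬halt ∧ start) = {t4, t7}
Sat(¬start) = {t1, t3, t5, t6, t8}
Sat(¬start ∨ halt) = {t0, t1, t2, t3, t5, t6, t8, t9}
Sat((¬start ∨ halt) ∧ ¬halt) = {t1, t3, t5}
Sat(AX ((¬start ∨ halt) ∧ ¬halt)) = {s : every successor in {t1, t3, t5}} = {t1, t3, t8}
E[(¬halt ∧ start) U AX ((¬start ∨ halt) ∧ ¬halt)]: least fixpoint, start Z0 = Sat(AX ((¬start ∨ halt) ∧ ¬halt)) = {t1, t3, t8}, add states in Sat(¬halt ∧ start) with some successor in Z. Z1 = {t1, t3, t4, t7, t8}; fixed.
Sat(E[(¬halt ∧ start) U AX ((¬start ∨ halt) ∧ ¬halt)]) = {t1, t3, t4, t7, t8}
EG E[(¬halt ∧ start) U AX ((¬start ∨ halt) ∧ ¬halt)]: greatest fixpoint, start Z0 = {t1, t3, t4, t7, t8}, keep only states in Sat with some successor in Z. Z1 = {t1, t3, t4, t7}; fixed.
Sat(EG E[(¬halt ∧ start) U AX ((¬start ∨ halt) ∧ ¬halt)]) = {t1, t3, t4, t7}
|Sat(EG E[(¬halt ∧ start) U AX ((¬start ∨ halt) ∧ ¬halt)])| = |{t1, t3, t4, t7}| = 4.

4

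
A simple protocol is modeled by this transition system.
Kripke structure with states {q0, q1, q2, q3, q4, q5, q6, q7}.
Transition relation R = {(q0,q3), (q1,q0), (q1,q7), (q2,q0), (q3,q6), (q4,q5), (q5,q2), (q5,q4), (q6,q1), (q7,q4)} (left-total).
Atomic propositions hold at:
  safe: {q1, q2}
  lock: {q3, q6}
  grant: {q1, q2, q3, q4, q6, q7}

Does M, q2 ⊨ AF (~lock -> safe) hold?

Yes

Sat(~lock) = {q0, q1, q2, q4, q5, q7}
Sat(~lock -> safe) = {q1, q2, q3, q6}
AF (~lock -> safe): least fixpoint, start Z0 = {q1, q2, q3, q6}, add states with every successor in Z. Z1 = {q0, q1, q2, q3, q6}; fixed.
Sat(AF (~lock -> safe)) = {q0, q1, q2, q3, q6}
q2 ∈ Sat(AF (~lock -> safe)) = {q0, q1, q2, q3, q6}, so the formula holds at q2.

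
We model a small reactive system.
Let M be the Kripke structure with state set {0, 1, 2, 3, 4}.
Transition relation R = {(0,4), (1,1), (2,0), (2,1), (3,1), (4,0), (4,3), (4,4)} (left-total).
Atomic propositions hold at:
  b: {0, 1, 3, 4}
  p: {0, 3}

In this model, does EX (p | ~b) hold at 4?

Sat(~b) = {2}
Sat(p | ~b) = {0, 2, 3}
Sat(EX (p | ~b)) = {s : some successor in {0, 2, 3}} = {2, 4}
4 ∈ Sat(EX (p | ~b)) = {2, 4}, so the formula holds at 4.

Yes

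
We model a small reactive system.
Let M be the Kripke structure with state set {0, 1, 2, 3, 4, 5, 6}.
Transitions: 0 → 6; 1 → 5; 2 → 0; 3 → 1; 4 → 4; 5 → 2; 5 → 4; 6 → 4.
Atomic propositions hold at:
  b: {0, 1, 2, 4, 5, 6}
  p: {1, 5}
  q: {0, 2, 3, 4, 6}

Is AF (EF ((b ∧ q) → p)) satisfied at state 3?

Sat(b ∧ q) = {0, 2, 4, 6}
Sat((b ∧ q) → p) = {1, 3, 5}
EF ((b ∧ q) → p): least fixpoint, start Z0 = {1, 3, 5}, add states with some successor in Z. Already a fixed point.
Sat(EF ((b ∧ q) → p)) = {1, 3, 5}
AF (EF ((b ∧ q) → p)): least fixpoint, start Z0 = {1, 3, 5}, add states with every successor in Z. Already a fixed point.
Sat(AF (EF ((b ∧ q) → p))) = {1, 3, 5}
3 ∈ Sat(AF (EF ((b ∧ q) → p))) = {1, 3, 5}, so the formula holds at 3.

Yes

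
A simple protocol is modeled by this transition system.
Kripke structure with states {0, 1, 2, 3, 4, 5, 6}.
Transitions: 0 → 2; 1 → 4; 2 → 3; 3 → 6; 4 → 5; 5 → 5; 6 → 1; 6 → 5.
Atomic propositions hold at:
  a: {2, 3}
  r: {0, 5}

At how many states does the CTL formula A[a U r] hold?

A[a U r]: least fixpoint, start Z0 = Sat(r) = {0, 5}, add states in Sat(a) with every successor in Z. Already a fixed point.
Sat(A[a U r]) = {0, 5}
|Sat(A[a U r])| = |{0, 5}| = 2.

2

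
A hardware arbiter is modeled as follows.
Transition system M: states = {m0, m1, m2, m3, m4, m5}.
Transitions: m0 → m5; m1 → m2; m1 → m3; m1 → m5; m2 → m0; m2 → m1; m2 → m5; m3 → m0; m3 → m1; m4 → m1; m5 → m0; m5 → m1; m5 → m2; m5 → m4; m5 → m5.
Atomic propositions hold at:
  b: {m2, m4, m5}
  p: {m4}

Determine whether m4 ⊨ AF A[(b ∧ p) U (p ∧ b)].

Yes

Sat(b ∧ p) = {m4}
Sat(p ∧ b) = {m4}
A[(b ∧ p) U (p ∧ b)]: least fixpoint, start Z0 = Sat((p ∧ b)) = {m4}, add states in Sat(b ∧ p) with every successor in Z. Already a fixed point.
Sat(A[(b ∧ p) U (p ∧ b)]) = {m4}
AF A[(b ∧ p) U (p ∧ b)]: least fixpoint, start Z0 = {m4}, add states with every successor in Z. Already a fixed point.
Sat(AF A[(b ∧ p) U (p ∧ b)]) = {m4}
m4 ∈ Sat(AF A[(b ∧ p) U (p ∧ b)]) = {m4}, so the formula holds at m4.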